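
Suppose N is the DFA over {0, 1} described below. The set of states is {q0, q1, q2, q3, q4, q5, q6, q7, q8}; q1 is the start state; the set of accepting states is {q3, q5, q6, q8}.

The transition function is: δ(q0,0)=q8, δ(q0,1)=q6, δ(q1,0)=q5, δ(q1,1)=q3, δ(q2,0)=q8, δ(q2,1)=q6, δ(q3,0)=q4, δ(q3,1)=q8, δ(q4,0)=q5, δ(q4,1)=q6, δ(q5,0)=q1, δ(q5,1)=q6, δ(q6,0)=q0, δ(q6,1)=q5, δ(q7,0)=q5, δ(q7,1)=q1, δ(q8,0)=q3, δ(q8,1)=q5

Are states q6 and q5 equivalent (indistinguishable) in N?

No

States {q2,q7} cannot be reached from the start state, so discard them.
Initial partition by acceptance: {q3,q5,q6,q8} | {q0,q1,q4}.
Refine {q3,q5,q6,q8} on symbol 0: members go to different blocks, giving {q3,q5,q6} and {q8}.
On input 1, block {q3,q5,q6} splits into {q5,q6} and {q3}.
Refine {q0,q1,q4} on symbol 0: members go to different blocks, giving {q1,q4} and {q0}.
Refine {q5,q6} on symbol 0: members go to different blocks, giving {q5} and {q6}.
On input 1, block {q1,q4} splits into {q1} and {q4}.
No further refinement is possible. Final partition (7 blocks): {q5} | {q1} | {q8} | {q3} | {q0} | {q6} | {q4}.
q6 and q5 end up in different blocks, so they are distinguishable. For instance, the string '000' is accepted from only q6.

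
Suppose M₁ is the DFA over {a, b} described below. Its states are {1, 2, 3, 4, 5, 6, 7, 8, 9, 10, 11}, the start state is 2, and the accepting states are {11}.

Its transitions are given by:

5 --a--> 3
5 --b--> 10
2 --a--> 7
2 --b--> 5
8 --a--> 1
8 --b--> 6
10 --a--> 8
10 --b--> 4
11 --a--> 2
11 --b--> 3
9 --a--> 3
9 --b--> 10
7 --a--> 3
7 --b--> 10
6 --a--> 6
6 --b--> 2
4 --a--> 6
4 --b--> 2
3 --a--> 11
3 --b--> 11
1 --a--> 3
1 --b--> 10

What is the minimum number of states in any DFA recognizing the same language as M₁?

Reachable states from the start: {1,2,3,4,5,6,7,8,10,11}. Unreachable: {9} — drop them.
P0 = {11} | {1,2,3,4,5,6,7,8,10}.
Refine {1,2,3,4,5,6,7,8,10} on symbol a: members go to different blocks, giving {1,2,4,5,6,7,8,10} and {3}.
Refine {1,2,4,5,6,7,8,10} on symbol a: members go to different blocks, giving {2,4,6,8,10} and {1,5,7}.
Split {2,4,6,8,10} by δ(·,a) → {4,6,10} and {2,8}.
Split {4,6,10} by δ(·,a) → {4,6} and {10}.
On input b, block {2,8} splits into {2} and {8}.
Stable partition: {11} | {4,6} | {3} | {1,5,7} | {2} | {10} | {8} — 7 equivalence classes.

7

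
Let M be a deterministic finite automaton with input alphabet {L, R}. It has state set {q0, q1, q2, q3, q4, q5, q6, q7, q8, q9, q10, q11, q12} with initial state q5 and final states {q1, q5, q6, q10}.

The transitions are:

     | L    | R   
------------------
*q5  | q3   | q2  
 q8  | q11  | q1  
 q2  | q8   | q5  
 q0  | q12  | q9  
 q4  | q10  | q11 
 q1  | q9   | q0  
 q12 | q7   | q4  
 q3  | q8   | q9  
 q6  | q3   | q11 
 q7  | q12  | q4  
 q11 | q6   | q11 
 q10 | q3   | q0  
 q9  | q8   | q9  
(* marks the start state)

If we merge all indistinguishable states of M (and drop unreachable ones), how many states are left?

Start with accepting vs non-accepting: {q1,q5,q6,q10} | {q0,q2,q3,q4,q7,q8,q9,q11,q12}.
On input L, block {q0,q2,q3,q4,q7,q8,q9,q11,q12} splits into {q0,q2,q3,q7,q8,q9,q12} and {q4,q11}.
Refine {q1,q5,q6,q10} on symbol R: members go to different blocks, giving {q1,q5,q10} and {q6}.
On input L, block {q0,q2,q3,q7,q8,q9,q12} splits into {q0,q2,q3,q7,q9,q12} and {q8}.
On input L, block {q0,q2,q3,q7,q9,q12} splits into {q0,q7,q12} and {q2,q3,q9}.
Split {q1,q5,q10} by δ(·,R) → {q1,q10} and {q5}.
Refine {q0,q7,q12} on symbol R: members go to different blocks, giving {q7,q12} and {q0}.
Refine {q4,q11} on symbol L: members go to different blocks, giving {q4} and {q11}.
Refine {q2,q3,q9} on symbol R: members go to different blocks, giving {q3,q9} and {q2}.
The partition is now stable with 10 blocks: {q1,q10} | {q7,q12} | {q4} | {q6} | {q8} | {q3,q9} | {q5} | {q0} | {q11} | {q2}.

10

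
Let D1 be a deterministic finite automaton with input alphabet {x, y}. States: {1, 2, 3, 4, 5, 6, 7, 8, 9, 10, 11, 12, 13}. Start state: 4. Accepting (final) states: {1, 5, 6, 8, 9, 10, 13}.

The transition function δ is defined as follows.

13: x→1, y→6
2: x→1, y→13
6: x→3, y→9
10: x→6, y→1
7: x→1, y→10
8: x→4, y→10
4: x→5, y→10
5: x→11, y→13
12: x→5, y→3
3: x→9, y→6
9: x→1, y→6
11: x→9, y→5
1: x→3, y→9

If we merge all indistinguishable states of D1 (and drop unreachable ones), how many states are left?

Reachable states from the start: {1,3,4,5,6,9,10,11,13}. Unreachable: {2,7,8,12} — drop them.
Start with accepting vs non-accepting: {1,5,6,9,10,13} | {3,4,11}.
Refine {1,5,6,9,10,13} on symbol x: members go to different blocks, giving {1,5,6} and {9,10,13}.
On input x, block {3,4,11} splits into {3,11} and {4}.
The partition is now stable with 4 blocks: {1,5,6} | {3,11} | {9,10,13} | {4}.

4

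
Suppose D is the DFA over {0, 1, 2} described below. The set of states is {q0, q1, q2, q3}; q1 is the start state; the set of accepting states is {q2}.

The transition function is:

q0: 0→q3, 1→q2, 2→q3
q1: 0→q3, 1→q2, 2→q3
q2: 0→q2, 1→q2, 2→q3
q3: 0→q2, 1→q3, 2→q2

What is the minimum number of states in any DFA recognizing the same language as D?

3

Reachable states from the start: {q1,q2,q3}. Unreachable: {q0} — drop them.
Initial partition by acceptance: {q2} | {q1,q3}.
Refine {q1,q3} on symbol 0: members go to different blocks, giving {q1} and {q3}.
The partition is now stable with 3 blocks: {q2} | {q1} | {q3}.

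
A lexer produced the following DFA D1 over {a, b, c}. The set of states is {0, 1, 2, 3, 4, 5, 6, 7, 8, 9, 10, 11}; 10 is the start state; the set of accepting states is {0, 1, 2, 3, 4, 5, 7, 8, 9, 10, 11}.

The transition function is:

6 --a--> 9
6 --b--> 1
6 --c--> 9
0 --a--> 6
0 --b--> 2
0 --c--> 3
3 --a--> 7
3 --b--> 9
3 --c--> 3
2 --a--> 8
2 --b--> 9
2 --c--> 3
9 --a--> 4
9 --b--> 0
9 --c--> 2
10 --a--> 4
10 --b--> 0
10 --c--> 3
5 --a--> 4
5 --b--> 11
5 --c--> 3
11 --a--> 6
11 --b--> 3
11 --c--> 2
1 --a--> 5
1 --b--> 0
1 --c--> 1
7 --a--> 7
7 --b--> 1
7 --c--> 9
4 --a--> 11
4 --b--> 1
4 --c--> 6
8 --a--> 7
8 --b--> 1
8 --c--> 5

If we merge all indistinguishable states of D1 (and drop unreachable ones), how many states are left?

All states are reachable from the start state.
Start with accepting vs non-accepting: {0,1,2,3,4,5,7,8,9,10,11} | {6}.
Refine {0,1,2,3,4,5,7,8,9,10,11} on symbol a: members go to different blocks, giving {1,2,3,4,5,7,8,9,10} and {0,11}.
On input a, block {1,2,3,4,5,7,8,9,10} splits into {1,2,3,5,7,8,9,10} and {4}.
Refine {1,2,3,5,7,8,9,10} on symbol a: members go to different blocks, giving {1,2,3,7,8} and {5,9,10}.
Refine {1,2,3,7,8} on symbol a: members go to different blocks, giving {2,3,7,8} and {1}.
Refine {2,3,7,8} on symbol b: members go to different blocks, giving {2,3} and {7,8}.
No further refinement is possible. Final partition (7 blocks): {2,3} | {6} | {0,11} | {4} | {5,9,10} | {1} | {7,8}.

7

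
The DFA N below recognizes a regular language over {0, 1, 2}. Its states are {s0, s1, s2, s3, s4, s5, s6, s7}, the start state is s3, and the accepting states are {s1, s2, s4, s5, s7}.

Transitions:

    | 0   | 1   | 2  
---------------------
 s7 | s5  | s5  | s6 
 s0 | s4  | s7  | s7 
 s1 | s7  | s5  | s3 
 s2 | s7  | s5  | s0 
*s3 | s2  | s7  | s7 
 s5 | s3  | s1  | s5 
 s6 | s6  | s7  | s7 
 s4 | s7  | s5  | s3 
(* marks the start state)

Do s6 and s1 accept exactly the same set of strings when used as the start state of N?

No

Every state is reachable, so we keep all 8.
P0 = {s1,s2,s4,s5,s7} | {s0,s3,s6}.
Refine {s1,s2,s4,s5,s7} on symbol 0: members go to different blocks, giving {s1,s2,s4,s7} and {s5}.
On input 0, block {s1,s2,s4,s7} splits into {s1,s2,s4} and {s7}.
Split {s0,s3,s6} by δ(·,0) → {s0,s3} and {s6}.
The partition is now stable with 5 blocks: {s1,s2,s4} | {s0,s3} | {s5} | {s7} | {s6}.
s6 and s1 end up in different blocks, so they are distinguishable. For instance, the string 'ε' is accepted from only s1.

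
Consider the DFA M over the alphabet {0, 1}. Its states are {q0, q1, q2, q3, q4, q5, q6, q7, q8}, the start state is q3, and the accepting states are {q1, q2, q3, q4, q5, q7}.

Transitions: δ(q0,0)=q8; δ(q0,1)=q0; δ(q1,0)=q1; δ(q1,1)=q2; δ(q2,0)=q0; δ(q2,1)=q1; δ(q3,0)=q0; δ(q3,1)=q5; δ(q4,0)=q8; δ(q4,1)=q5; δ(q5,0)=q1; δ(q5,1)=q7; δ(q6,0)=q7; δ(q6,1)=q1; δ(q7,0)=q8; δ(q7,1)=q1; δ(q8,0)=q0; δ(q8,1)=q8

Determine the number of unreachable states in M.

Starting at q3 and following transitions, the reachable set is {q0, q1, q2, q3, q5, q7, q8}. That leaves q4, q6 unreachable — 2 in total.

2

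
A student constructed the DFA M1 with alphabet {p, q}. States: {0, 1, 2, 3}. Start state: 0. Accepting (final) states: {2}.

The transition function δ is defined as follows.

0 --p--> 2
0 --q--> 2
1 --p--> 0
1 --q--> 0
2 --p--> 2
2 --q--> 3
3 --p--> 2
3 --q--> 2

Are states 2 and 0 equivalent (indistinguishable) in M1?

States {1} cannot be reached from the start state, so discard them.
P0 = {2} | {0,3}.
No further refinement is possible. Final partition (2 blocks): {2} | {0,3}.
2 and 0 end up in different blocks, so they are distinguishable. For instance, the string 'ε' is accepted from only 2.

No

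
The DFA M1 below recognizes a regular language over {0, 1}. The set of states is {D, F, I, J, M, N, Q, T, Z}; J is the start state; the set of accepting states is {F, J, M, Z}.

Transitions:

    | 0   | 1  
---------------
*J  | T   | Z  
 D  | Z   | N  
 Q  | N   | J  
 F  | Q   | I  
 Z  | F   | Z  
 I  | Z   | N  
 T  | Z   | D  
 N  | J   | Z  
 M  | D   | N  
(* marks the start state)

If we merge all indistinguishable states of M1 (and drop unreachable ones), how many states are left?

7

First remove the unreachable states {M}; 8 states remain.
P0 = {F,J,Z} | {D,I,N,Q,T}.
On input 0, block {F,J,Z} splits into {F,J} and {Z}.
Split {F,J} by δ(·,1) → {F} and {J}.
On input 0, block {D,I,N,Q,T} splits into {D,I,T} and {Q} and {N}.
Split {D,I,T} by δ(·,1) → {D,I} and {T}.
Stable partition: {F} | {D,I} | {Z} | {J} | {Q} | {N} | {T} — 7 equivalence classes.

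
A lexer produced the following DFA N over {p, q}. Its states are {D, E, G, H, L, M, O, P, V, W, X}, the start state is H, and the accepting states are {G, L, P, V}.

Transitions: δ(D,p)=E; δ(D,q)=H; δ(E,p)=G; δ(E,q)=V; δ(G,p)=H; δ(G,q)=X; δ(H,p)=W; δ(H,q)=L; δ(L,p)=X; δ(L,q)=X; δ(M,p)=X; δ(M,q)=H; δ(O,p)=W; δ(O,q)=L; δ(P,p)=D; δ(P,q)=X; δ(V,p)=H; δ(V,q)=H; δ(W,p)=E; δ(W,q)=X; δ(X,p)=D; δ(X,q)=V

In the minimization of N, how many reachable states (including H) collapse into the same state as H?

2

First remove the unreachable states {M,O,P}; 8 states remain.
P0 = {G,L,V} | {D,E,H,W,X}.
Split {D,E,H,W,X} by δ(·,p) → {D,H,W,X} and {E}.
On input p, block {D,H,W,X} splits into {H,X} and {D,W}.
No further refinement is possible. Final partition (4 blocks): {G,L,V} | {H,X} | {E} | {D,W}.
The equivalence class containing H is {H,X}, of size 2.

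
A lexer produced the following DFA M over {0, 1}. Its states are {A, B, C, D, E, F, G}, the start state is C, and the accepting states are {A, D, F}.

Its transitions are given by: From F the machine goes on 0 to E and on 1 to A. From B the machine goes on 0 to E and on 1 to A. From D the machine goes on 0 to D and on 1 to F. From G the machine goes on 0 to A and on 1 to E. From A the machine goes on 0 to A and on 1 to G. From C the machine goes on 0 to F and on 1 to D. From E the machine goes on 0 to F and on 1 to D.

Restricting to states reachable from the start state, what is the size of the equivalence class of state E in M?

2

States {B} cannot be reached from the start state, so discard them.
Start with accepting vs non-accepting: {A,D,F} | {C,E,G}.
Split {A,D,F} by δ(·,0) → {A,D} and {F}.
Refine {A,D} on symbol 1: members go to different blocks, giving {A} and {D}.
Split {C,E,G} by δ(·,0) → {C,E} and {G}.
Stable partition: {A} | {C,E} | {F} | {D} | {G} — 5 equivalence classes.
State E belongs to the block {C,E}, which has 2 states.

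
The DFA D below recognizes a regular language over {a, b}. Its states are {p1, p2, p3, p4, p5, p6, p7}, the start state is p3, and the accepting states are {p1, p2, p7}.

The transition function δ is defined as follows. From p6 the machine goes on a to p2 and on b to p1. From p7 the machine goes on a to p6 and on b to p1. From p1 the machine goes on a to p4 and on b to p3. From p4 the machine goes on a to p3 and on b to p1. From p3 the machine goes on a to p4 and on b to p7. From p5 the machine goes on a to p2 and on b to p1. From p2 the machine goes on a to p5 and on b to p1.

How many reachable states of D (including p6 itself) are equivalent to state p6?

All states are reachable from the start state.
Start with accepting vs non-accepting: {p1,p2,p7} | {p3,p4,p5,p6}.
Split {p1,p2,p7} by δ(·,b) → {p2,p7} and {p1}.
Split {p3,p4,p5,p6} by δ(·,a) → {p3,p4} and {p5,p6}.
On input b, block {p3,p4} splits into {p3} and {p4}.
No further refinement is possible. Final partition (5 blocks): {p2,p7} | {p3} | {p1} | {p5,p6} | {p4}.
State p6 belongs to the block {p5,p6}, which has 2 states.

2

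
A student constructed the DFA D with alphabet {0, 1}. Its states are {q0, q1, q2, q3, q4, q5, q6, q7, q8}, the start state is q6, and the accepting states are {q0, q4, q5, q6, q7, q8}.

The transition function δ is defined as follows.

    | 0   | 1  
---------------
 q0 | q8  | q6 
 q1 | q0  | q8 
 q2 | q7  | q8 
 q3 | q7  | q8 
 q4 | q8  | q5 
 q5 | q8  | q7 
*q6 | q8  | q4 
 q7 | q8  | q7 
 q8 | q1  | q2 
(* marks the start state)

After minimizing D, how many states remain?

3

Reachable states from the start: {q0,q1,q2,q4,q5,q6,q7,q8}. Unreachable: {q3} — drop them.
P0 = {q0,q4,q5,q6,q7,q8} | {q1,q2}.
Split {q0,q4,q5,q6,q7,q8} by δ(·,0) → {q0,q4,q5,q6,q7} and {q8}.
The partition is now stable with 3 blocks: {q0,q4,q5,q6,q7} | {q1,q2} | {q8}.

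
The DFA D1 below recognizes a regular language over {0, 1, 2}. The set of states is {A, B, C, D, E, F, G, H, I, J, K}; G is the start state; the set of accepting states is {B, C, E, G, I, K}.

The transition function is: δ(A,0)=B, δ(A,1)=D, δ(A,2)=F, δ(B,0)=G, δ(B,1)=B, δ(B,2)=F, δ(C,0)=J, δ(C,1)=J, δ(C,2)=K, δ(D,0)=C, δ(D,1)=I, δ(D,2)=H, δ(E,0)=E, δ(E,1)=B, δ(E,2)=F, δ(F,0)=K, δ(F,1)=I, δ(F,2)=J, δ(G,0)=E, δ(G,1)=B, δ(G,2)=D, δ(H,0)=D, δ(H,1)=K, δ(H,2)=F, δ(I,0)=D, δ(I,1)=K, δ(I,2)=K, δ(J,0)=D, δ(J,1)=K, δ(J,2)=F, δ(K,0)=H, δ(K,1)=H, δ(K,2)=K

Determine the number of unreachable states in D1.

1

Starting at G and following transitions, the reachable set is {B, C, D, E, F, G, H, I, J, K}. That leaves A unreachable — 1 in total.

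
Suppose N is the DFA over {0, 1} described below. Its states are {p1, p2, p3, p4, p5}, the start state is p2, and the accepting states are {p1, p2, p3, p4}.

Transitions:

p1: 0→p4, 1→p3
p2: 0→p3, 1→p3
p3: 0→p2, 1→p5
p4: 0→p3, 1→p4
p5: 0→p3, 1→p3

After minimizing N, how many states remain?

3

First remove the unreachable states {p1,p4}; 3 states remain.
Start with accepting vs non-accepting: {p2,p3} | {p5}.
On input 1, block {p2,p3} splits into {p2} and {p3}.
The partition is now stable with 3 blocks: {p2} | {p5} | {p3}.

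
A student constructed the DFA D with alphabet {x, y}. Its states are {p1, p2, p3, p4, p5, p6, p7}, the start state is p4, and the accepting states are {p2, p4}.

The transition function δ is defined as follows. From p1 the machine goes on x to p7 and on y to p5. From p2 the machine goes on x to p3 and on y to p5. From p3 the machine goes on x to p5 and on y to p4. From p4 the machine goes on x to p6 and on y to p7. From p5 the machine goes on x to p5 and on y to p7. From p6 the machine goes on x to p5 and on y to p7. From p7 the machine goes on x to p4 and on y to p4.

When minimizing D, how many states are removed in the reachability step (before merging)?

BFS from p4 reaches {p4, p5, p6, p7}; the 3 state(s) p1, p2, p3 are never visited.

3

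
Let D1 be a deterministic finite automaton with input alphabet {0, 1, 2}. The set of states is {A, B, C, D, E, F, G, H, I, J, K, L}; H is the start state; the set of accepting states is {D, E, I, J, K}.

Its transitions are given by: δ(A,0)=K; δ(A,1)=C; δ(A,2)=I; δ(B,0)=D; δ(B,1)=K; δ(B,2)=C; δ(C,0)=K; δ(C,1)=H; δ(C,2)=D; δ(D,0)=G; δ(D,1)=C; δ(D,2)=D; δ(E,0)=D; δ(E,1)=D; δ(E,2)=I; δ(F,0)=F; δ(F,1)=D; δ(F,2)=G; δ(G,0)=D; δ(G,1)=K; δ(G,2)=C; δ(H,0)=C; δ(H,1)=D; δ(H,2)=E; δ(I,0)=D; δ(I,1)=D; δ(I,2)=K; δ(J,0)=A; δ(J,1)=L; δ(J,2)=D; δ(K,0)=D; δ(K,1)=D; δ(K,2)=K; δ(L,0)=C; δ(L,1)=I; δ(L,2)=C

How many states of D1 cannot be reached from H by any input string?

BFS from H reaches {C, D, E, G, H, I, K}; the 5 state(s) A, B, F, J, L are never visited.

5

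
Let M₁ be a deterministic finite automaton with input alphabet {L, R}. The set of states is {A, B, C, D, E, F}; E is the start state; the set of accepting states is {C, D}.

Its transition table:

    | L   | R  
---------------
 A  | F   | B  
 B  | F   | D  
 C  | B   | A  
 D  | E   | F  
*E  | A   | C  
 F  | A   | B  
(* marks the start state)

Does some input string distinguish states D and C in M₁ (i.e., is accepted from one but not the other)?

Start with accepting vs non-accepting: {C,D} | {A,B,E,F}.
Split {A,B,E,F} by δ(·,R) → {A,F} and {B,E}.
No further refinement is possible. Final partition (3 blocks): {C,D} | {A,F} | {B,E}.
D and C lie in the same block of the stable partition, so they are equivalent — no string distinguishes them.

No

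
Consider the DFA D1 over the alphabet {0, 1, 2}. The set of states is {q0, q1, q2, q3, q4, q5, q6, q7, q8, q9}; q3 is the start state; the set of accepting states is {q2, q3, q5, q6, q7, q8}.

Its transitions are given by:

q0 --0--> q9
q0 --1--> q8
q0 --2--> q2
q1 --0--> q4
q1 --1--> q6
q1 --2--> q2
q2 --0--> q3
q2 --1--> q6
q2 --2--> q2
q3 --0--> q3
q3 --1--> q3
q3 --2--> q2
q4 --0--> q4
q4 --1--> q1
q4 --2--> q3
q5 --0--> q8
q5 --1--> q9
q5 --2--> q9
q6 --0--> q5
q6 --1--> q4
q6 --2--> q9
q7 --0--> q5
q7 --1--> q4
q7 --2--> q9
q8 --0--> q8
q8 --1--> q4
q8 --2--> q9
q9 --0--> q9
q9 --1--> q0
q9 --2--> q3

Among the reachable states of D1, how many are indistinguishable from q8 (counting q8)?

3

First remove the unreachable states {q7}; 9 states remain.
Initial partition by acceptance: {q2,q3,q5,q6,q8} | {q0,q1,q4,q9}.
Split {q2,q3,q5,q6,q8} by δ(·,1) → {q5,q6,q8} and {q2,q3}.
Split {q0,q1,q4,q9} by δ(·,1) → {q0,q1} and {q4,q9}.
Refine {q2,q3} on symbol 1: members go to different blocks, giving {q2} and {q3}.
The partition is now stable with 5 blocks: {q5,q6,q8} | {q0,q1} | {q2} | {q4,q9} | {q3}.
The equivalence class containing q8 is {q5,q6,q8}, of size 3.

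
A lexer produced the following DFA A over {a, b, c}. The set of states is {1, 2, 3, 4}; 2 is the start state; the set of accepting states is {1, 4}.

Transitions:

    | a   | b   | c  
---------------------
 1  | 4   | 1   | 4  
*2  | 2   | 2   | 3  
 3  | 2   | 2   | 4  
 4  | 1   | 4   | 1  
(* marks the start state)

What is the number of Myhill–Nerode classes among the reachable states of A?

Initial partition by acceptance: {1,4} | {2,3}.
Split {2,3} by δ(·,c) → {2} and {3}.
The partition is now stable with 3 blocks: {1,4} | {2} | {3}.

3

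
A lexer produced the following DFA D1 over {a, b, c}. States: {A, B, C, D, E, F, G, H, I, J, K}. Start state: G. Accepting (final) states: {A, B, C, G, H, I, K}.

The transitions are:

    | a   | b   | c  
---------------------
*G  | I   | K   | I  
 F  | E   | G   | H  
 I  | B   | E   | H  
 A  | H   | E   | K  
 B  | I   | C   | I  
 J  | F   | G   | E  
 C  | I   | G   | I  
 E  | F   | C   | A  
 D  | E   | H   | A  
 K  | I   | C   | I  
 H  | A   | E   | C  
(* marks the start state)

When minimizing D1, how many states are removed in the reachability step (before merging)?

No path from G leads to D, J; the other 9 states are all reachable.

2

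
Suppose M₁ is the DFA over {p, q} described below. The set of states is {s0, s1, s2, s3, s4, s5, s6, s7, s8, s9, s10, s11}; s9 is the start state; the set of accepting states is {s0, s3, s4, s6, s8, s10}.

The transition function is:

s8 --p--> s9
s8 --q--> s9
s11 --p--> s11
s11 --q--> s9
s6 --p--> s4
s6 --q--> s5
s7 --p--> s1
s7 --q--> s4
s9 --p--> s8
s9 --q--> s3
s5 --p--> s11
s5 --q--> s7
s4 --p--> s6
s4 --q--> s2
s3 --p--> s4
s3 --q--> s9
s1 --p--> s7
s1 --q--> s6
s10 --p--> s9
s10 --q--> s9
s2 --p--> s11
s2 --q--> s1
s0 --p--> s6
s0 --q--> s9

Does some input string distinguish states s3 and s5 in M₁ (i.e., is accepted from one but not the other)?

Yes

Reachable states from the start: {s1,s2,s3,s4,s5,s6,s7,s8,s9,s11}. Unreachable: {s0,s10} — drop them.
Initial partition by acceptance: {s3,s4,s6,s8} | {s1,s2,s5,s7,s9,s11}.
Split {s3,s4,s6,s8} by δ(·,p) → {s3,s4,s6} and {s8}.
Split {s1,s2,s5,s7,s9,s11} by δ(·,p) → {s1,s2,s5,s7,s11} and {s9}.
Refine {s3,s4,s6} on symbol q: members go to different blocks, giving {s4,s6} and {s3}.
Split {s1,s2,s5,s7,s11} by δ(·,q) → {s1,s7} and {s2,s5} and {s11}.
No further refinement is possible. Final partition (7 blocks): {s4,s6} | {s1,s7} | {s8} | {s9} | {s3} | {s2,s5} | {s11}.
s3 and s5 end up in different blocks, so they are distinguishable. For instance, the string 'ε' is accepted from only s3.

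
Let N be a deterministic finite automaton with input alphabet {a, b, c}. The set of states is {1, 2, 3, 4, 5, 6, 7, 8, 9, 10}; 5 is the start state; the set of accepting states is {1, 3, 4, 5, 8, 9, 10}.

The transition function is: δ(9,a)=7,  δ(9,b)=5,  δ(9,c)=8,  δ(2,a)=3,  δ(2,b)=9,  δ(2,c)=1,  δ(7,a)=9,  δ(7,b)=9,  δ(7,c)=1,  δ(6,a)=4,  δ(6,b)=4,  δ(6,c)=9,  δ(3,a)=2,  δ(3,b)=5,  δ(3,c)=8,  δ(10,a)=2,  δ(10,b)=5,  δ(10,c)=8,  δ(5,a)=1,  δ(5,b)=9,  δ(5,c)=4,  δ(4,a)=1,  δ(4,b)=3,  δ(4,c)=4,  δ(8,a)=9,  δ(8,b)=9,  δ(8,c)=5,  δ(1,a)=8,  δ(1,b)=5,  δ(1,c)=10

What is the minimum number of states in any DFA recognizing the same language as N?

5

States {6} cannot be reached from the start state, so discard them.
P0 = {1,3,4,5,8,9,10} | {2,7}.
Split {1,3,4,5,8,9,10} by δ(·,a) → {1,4,5,8} and {3,9,10}.
Split {1,4,5,8} by δ(·,a) → {1,4,5} and {8}.
Refine {1,4,5} on symbol a: members go to different blocks, giving {4,5} and {1}.
Stable partition: {4,5} | {2,7} | {3,9,10} | {8} | {1} — 5 equivalence classes.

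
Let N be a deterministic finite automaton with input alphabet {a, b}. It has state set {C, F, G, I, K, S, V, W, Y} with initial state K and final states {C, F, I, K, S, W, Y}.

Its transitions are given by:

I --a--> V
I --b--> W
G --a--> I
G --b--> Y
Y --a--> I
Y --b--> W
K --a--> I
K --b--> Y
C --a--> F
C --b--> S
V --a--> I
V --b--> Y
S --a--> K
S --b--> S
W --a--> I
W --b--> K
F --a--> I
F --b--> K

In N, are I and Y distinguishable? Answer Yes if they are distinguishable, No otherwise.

Yes

Reachable states from the start: {I,K,V,W,Y}. Unreachable: {C,F,G,S} — drop them.
P0 = {I,K,W,Y} | {V}.
Split {I,K,W,Y} by δ(·,a) → {K,W,Y} and {I}.
The partition is now stable with 3 blocks: {K,W,Y} | {V} | {I}.
I and Y end up in different blocks, so they are distinguishable. For instance, the string 'a' is accepted from only Y.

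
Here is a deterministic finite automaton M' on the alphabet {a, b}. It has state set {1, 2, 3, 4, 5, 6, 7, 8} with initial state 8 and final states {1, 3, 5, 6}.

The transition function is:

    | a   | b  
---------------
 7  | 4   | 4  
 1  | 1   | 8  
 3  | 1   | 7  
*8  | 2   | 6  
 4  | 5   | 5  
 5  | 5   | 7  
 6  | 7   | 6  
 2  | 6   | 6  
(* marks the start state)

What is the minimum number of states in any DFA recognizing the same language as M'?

Reachable states from the start: {2,4,5,6,7,8}. Unreachable: {1,3} — drop them.
Start with accepting vs non-accepting: {5,6} | {2,4,7,8}.
Split {5,6} by δ(·,a) → {5} and {6}.
On input a, block {2,4,7,8} splits into {7,8} and {2} and {4}.
On input a, block {7,8} splits into {7} and {8}.
The partition is now stable with 6 blocks: {5} | {7} | {6} | {2} | {4} | {8}.

6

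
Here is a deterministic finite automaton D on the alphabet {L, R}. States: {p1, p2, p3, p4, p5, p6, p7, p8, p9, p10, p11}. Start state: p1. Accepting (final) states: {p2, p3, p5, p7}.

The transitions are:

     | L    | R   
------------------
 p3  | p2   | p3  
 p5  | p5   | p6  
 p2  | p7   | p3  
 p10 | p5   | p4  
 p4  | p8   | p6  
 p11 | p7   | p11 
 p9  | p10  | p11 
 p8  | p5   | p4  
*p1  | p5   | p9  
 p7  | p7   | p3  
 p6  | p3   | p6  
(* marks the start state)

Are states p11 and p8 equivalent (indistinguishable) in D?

No

Initial partition by acceptance: {p2,p3,p5,p7} | {p1,p4,p6,p8,p9,p10,p11}.
On input R, block {p2,p3,p5,p7} splits into {p2,p3,p7} and {p5}.
On input L, block {p1,p4,p6,p8,p9,p10,p11} splits into {p1,p8,p10} and {p4,p9} and {p6,p11}.
Stable partition: {p2,p3,p7} | {p1,p8,p10} | {p5} | {p4,p9} | {p6,p11} — 5 equivalence classes.
p11 and p8 end up in different blocks, so they are distinguishable. For instance, the string 'LR' is accepted from only p11.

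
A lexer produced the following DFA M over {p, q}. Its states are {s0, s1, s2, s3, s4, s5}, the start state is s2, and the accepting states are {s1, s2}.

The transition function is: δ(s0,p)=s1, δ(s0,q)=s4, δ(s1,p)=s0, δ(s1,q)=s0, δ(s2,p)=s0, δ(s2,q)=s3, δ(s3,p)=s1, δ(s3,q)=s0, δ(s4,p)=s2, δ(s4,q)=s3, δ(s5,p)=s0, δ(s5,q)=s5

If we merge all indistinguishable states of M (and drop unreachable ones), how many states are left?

2

First remove the unreachable states {s5}; 5 states remain.
Initial partition by acceptance: {s1,s2} | {s0,s3,s4}.
Stable partition: {s1,s2} | {s0,s3,s4} — 2 equivalence classes.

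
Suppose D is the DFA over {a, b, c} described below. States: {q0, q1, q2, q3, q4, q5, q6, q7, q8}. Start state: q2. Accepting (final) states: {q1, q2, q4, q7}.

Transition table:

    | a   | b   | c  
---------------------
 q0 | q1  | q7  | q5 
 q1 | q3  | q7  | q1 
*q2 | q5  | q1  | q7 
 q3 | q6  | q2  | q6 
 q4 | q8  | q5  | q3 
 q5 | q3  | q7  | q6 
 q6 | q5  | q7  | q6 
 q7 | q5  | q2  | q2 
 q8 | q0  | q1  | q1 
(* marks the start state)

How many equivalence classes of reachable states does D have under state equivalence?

Reachable states from the start: {q1,q2,q3,q5,q6,q7}. Unreachable: {q0,q4,q8} — drop them.
P0 = {q1,q2,q7} | {q3,q5,q6}.
Stable partition: {q1,q2,q7} | {q3,q5,q6} — 2 equivalence classes.

2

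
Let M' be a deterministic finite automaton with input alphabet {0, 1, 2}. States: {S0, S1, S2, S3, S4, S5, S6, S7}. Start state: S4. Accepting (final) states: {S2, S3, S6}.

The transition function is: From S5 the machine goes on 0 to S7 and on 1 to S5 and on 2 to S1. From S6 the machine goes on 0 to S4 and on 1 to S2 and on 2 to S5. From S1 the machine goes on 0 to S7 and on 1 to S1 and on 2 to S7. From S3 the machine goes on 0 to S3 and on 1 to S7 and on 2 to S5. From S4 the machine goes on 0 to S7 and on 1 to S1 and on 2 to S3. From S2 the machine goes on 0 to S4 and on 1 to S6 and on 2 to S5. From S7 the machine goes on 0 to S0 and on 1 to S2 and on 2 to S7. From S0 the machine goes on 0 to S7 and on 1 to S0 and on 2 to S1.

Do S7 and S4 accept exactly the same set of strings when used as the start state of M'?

No

Initial partition by acceptance: {S2,S3,S6} | {S0,S1,S4,S5,S7}.
On input 0, block {S2,S3,S6} splits into {S2,S6} and {S3}.
On input 1, block {S0,S1,S4,S5,S7} splits into {S0,S1,S4,S5} and {S7}.
On input 2, block {S0,S1,S4,S5} splits into {S0,S5} and {S1} and {S4}.
The partition is now stable with 6 blocks: {S2,S6} | {S0,S5} | {S3} | {S7} | {S1} | {S4}.
S7 and S4 end up in different blocks, so they are distinguishable. For instance, the string '1' is accepted from only S7.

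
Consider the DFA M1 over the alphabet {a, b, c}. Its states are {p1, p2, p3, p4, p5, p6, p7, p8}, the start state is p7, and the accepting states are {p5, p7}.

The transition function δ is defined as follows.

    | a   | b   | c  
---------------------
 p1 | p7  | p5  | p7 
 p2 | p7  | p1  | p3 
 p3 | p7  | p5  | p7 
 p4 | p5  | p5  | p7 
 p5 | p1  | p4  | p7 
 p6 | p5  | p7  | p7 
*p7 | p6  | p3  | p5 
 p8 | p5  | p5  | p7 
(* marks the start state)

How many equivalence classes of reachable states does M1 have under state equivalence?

Reachable states from the start: {p1,p3,p4,p5,p6,p7}. Unreachable: {p2,p8} — drop them.
P0 = {p5,p7} | {p1,p3,p4,p6}.
Stable partition: {p5,p7} | {p1,p3,p4,p6} — 2 equivalence classes.

2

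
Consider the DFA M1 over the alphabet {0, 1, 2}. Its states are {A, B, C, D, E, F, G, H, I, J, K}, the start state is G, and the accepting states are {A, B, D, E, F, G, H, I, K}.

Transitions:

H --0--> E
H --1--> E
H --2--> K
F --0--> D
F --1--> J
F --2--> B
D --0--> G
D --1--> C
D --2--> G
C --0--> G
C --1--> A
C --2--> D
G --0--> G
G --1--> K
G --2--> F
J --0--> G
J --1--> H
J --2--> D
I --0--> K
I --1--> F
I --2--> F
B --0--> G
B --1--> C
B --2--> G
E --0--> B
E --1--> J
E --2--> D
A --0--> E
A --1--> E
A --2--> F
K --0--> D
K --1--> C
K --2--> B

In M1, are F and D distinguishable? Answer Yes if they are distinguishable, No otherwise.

States {I} cannot be reached from the start state, so discard them.
Start with accepting vs non-accepting: {A,B,D,E,F,G,H,K} | {C,J}.
Refine {A,B,D,E,F,G,H,K} on symbol 1: members go to different blocks, giving {B,D,E,F,K} and {A,G,H}.
On input 0, block {B,D,E,F,K} splits into {E,F,K} and {B,D}.
Refine {A,G,H} on symbol 0: members go to different blocks, giving {A,H} and {G}.
The partition is now stable with 5 blocks: {E,F,K} | {C,J} | {A,H} | {B,D} | {G}.
F and D end up in different blocks, so they are distinguishable. For instance, the string '01' is accepted from only D.

Yes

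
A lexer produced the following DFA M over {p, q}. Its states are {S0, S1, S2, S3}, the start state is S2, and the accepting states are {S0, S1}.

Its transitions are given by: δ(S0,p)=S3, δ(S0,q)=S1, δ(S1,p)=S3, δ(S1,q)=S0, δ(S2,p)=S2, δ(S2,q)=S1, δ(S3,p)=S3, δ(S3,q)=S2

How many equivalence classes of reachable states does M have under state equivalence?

All states are reachable from the start state.
P0 = {S0,S1} | {S2,S3}.
Split {S2,S3} by δ(·,q) → {S2} and {S3}.
Stable partition: {S0,S1} | {S2} | {S3} — 3 equivalence classes.

3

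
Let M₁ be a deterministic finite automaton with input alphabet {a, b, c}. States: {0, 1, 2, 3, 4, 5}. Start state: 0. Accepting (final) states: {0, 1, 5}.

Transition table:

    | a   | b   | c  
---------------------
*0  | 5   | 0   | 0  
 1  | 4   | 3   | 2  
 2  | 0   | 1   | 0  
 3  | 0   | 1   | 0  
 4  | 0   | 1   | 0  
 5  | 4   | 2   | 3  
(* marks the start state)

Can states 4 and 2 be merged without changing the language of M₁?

Every state is reachable, so we keep all 6.
Start with accepting vs non-accepting: {0,1,5} | {2,3,4}.
On input a, block {0,1,5} splits into {1,5} and {0}.
Stable partition: {1,5} | {2,3,4} | {0} — 3 equivalence classes.
4 and 2 lie in the same block of the stable partition, so they are equivalent — no string distinguishes them.

Yes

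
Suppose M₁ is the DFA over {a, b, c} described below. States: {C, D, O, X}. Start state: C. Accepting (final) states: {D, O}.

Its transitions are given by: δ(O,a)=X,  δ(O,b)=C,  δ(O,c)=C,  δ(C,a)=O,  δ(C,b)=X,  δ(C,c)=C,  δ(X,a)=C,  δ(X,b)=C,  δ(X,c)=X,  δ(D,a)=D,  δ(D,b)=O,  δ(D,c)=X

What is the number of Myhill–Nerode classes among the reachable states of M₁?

3

Reachable states from the start: {C,O,X}. Unreachable: {D} — drop them.
P0 = {O} | {C,X}.
On input a, block {C,X} splits into {C} and {X}.
The partition is now stable with 3 blocks: {O} | {C} | {X}.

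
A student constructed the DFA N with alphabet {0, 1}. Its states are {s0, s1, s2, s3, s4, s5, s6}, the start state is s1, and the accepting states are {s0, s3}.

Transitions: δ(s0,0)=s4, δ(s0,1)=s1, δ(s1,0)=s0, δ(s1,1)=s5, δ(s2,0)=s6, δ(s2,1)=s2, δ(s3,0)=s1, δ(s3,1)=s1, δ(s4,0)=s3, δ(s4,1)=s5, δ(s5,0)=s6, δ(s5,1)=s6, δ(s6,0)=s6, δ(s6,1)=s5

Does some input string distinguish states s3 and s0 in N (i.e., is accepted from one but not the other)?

First remove the unreachable states {s2}; 6 states remain.
Start with accepting vs non-accepting: {s0,s3} | {s1,s4,s5,s6}.
Refine {s1,s4,s5,s6} on symbol 0: members go to different blocks, giving {s1,s4} and {s5,s6}.
Stable partition: {s0,s3} | {s1,s4} | {s5,s6} — 3 equivalence classes.
s3 and s0 lie in the same block of the stable partition, so they are equivalent — no string distinguishes them.

No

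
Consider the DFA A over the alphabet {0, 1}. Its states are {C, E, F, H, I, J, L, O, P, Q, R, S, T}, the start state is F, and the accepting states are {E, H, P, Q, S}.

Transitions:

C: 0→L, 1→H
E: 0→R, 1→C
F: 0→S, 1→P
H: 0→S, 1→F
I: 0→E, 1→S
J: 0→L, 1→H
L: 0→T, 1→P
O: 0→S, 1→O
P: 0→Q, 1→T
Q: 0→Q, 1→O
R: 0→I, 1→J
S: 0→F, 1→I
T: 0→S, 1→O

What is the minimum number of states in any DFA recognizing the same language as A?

10

All states are reachable from the start state.
Initial partition by acceptance: {E,H,P,Q,S} | {C,F,I,J,L,O,R,T}.
Split {E,H,P,Q,S} by δ(·,0) → {H,P,Q} and {E,S}.
Refine {H,P,Q} on symbol 0: members go to different blocks, giving {P,Q} and {H}.
On input 0, block {C,F,I,J,L,O,R,T} splits into {C,J,L,R} and {F,I,O,T}.
Refine {C,J,L,R} on symbol 0: members go to different blocks, giving {L,R} and {C,J}.
Refine {L,R} on symbol 1: members go to different blocks, giving {R} and {L}.
On input 0, block {E,S} splits into {S} and {E}.
On input 0, block {F,I,O,T} splits into {F,O,T} and {I}.
On input 1, block {F,O,T} splits into {O,T} and {F}.
No further refinement is possible. Final partition (10 blocks): {P,Q} | {R} | {S} | {H} | {O,T} | {C,J} | {L} | {E} | {I} | {F}.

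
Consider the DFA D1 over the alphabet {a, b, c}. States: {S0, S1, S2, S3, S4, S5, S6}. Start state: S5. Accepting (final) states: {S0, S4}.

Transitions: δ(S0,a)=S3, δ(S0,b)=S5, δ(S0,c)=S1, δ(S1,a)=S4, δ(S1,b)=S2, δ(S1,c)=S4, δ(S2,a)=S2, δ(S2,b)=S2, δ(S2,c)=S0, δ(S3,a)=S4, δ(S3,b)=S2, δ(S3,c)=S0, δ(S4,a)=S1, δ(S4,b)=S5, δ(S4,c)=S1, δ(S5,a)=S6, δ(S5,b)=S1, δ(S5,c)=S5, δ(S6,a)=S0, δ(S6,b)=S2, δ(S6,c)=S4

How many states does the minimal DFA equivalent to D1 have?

4

Every state is reachable, so we keep all 7.
P0 = {S0,S4} | {S1,S2,S3,S5,S6}.
On input a, block {S1,S2,S3,S5,S6} splits into {S1,S3,S6} and {S2,S5}.
On input a, block {S2,S5} splits into {S2} and {S5}.
Stable partition: {S0,S4} | {S1,S3,S6} | {S2} | {S5} — 4 equivalence classes.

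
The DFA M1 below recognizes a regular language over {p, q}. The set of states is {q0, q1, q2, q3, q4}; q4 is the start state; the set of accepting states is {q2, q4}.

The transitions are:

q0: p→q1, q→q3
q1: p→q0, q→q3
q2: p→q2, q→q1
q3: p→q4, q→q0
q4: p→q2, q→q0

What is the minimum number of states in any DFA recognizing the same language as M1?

Every state is reachable, so we keep all 5.
P0 = {q2,q4} | {q0,q1,q3}.
On input p, block {q0,q1,q3} splits into {q0,q1} and {q3}.
The partition is now stable with 3 blocks: {q2,q4} | {q0,q1} | {q3}.

3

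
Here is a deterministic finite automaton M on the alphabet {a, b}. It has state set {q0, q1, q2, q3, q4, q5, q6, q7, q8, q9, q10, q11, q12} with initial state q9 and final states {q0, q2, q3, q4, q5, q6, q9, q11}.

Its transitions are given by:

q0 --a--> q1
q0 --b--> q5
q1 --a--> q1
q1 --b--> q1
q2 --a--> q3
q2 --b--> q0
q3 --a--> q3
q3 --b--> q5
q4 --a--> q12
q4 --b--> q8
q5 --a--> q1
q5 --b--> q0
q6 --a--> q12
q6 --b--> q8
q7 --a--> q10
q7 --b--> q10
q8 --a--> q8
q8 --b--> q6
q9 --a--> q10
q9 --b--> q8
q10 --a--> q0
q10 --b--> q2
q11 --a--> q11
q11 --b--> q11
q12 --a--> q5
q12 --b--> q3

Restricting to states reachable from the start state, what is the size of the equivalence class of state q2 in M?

States {q4,q7,q11} cannot be reached from the start state, so discard them.
Start with accepting vs non-accepting: {q0,q2,q3,q5,q6,q9} | {q1,q8,q10,q12}.
Refine {q0,q2,q3,q5,q6,q9} on symbol a: members go to different blocks, giving {q0,q5,q6,q9} and {q2,q3}.
On input b, block {q0,q5,q6,q9} splits into {q0,q5} and {q6,q9}.
Split {q1,q8,q10,q12} by δ(·,a) → {q1,q8} and {q10,q12}.
Split {q1,q8} by δ(·,b) → {q1} and {q8}.
Stable partition: {q0,q5} | {q1} | {q2,q3} | {q6,q9} | {q10,q12} | {q8} — 6 equivalence classes.
The equivalence class containing q2 is {q2,q3}, of size 2.

2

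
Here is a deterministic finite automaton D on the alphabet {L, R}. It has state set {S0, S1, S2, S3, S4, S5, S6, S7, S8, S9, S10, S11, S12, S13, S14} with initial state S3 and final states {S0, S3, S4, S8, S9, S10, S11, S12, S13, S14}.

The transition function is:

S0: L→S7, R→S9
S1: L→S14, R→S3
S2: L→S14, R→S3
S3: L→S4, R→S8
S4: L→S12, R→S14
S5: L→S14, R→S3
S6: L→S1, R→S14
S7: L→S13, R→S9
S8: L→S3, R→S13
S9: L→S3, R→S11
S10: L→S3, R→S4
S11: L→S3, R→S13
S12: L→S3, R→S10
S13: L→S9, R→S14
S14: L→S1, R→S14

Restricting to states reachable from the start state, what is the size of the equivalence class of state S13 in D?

2

First remove the unreachable states {S0,S2,S5,S6,S7}; 10 states remain.
Start with accepting vs non-accepting: {S3,S4,S8,S9,S10,S11,S12,S13,S14} | {S1}.
Split {S3,S4,S8,S9,S10,S11,S12,S13,S14} by δ(·,L) → {S3,S4,S8,S9,S10,S11,S12,S13} and {S14}.
Refine {S3,S4,S8,S9,S10,S11,S12,S13} on symbol R: members go to different blocks, giving {S3,S8,S9,S10,S11,S12} and {S4,S13}.
Refine {S3,S8,S9,S10,S11,S12} on symbol L: members go to different blocks, giving {S8,S9,S10,S11,S12} and {S3}.
Refine {S8,S9,S10,S11,S12} on symbol R: members go to different blocks, giving {S8,S10,S11} and {S9,S12}.
The partition is now stable with 6 blocks: {S8,S10,S11} | {S1} | {S14} | {S4,S13} | {S3} | {S9,S12}.
State S13 belongs to the block {S4,S13}, which has 2 states.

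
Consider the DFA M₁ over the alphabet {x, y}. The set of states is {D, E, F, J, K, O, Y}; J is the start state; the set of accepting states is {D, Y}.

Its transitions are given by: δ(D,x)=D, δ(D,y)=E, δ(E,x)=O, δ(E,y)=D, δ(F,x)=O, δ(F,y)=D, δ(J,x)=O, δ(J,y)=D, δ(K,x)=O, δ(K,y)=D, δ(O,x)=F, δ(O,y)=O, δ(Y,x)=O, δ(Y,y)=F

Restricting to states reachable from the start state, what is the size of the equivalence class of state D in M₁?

Reachable states from the start: {D,E,F,J,O}. Unreachable: {K,Y} — drop them.
P0 = {D} | {E,F,J,O}.
Refine {E,F,J,O} on symbol y: members go to different blocks, giving {E,F,J} and {O}.
No further refinement is possible. Final partition (3 blocks): {D} | {E,F,J} | {O}.
The equivalence class containing D is {D}, of size 1.

1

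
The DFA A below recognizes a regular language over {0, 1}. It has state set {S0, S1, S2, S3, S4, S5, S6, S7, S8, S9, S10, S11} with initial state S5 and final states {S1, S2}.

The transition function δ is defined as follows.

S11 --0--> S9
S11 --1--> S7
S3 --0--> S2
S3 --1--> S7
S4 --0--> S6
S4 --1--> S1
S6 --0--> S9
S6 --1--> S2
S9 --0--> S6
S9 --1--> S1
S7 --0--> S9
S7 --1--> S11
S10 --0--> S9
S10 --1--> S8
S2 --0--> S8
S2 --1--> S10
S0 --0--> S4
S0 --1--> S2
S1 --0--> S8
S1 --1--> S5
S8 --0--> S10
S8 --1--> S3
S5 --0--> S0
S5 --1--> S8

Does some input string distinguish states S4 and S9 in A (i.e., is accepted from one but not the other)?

Initial partition by acceptance: {S1,S2} | {S0,S3,S4,S5,S6,S7,S8,S9,S10,S11}.
On input 0, block {S0,S3,S4,S5,S6,S7,S8,S9,S10,S11} splits into {S0,S4,S5,S6,S7,S8,S9,S10,S11} and {S3}.
Split {S0,S4,S5,S6,S7,S8,S9,S10,S11} by δ(·,1) → {S0,S4,S6,S9} and {S5,S7,S10,S11} and {S8}.
Refine {S5,S7,S10,S11} on symbol 1: members go to different blocks, giving {S5,S10} and {S7,S11}.
Stable partition: {S1,S2} | {S0,S4,S6,S9} | {S3} | {S5,S10} | {S8} | {S7,S11} — 6 equivalence classes.
S4 and S9 lie in the same block of the stable partition, so they are equivalent — no string distinguishes them.

No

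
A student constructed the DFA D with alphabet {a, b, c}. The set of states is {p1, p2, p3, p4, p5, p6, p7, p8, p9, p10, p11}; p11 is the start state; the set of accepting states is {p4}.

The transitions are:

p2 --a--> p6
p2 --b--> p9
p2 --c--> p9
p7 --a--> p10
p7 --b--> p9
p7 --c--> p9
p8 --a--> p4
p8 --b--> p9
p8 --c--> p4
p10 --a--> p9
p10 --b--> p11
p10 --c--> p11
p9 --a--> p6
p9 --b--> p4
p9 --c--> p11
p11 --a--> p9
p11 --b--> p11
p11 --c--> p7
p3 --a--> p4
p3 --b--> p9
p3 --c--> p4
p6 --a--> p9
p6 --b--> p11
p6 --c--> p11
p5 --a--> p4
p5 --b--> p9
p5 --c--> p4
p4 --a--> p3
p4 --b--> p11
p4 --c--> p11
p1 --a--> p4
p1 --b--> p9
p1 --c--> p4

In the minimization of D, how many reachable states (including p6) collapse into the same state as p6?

2

States {p1,p2,p5,p8} cannot be reached from the start state, so discard them.
Start with accepting vs non-accepting: {p4} | {p3,p6,p7,p9,p10,p11}.
Split {p3,p6,p7,p9,p10,p11} by δ(·,a) → {p6,p7,p9,p10,p11} and {p3}.
On input b, block {p6,p7,p9,p10,p11} splits into {p6,p7,p10,p11} and {p9}.
On input a, block {p6,p7,p10,p11} splits into {p6,p10,p11} and {p7}.
Refine {p6,p10,p11} on symbol c: members go to different blocks, giving {p6,p10} and {p11}.
The partition is now stable with 6 blocks: {p4} | {p6,p10} | {p3} | {p9} | {p7} | {p11}.
The equivalence class containing p6 is {p6,p10}, of size 2.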